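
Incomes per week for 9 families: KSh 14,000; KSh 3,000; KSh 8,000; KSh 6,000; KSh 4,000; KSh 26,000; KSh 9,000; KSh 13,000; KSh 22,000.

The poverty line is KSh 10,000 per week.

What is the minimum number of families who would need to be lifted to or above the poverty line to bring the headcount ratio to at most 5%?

5

Currently q = 5 of N = 9 are below the line (H = 0.556).
A headcount ratio of at most 5% allows at most ⌊0.05 × 9⌋ = 0 poor families.
So at least 5 − 0 = 5 must be lifted.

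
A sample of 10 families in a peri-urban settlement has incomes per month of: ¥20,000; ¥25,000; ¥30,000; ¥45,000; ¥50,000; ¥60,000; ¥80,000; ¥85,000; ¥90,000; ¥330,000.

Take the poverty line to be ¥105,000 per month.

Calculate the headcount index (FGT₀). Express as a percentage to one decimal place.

9 of the 10 families have income below ¥105,000.
H = 9/10 = 90.0%.

90.0%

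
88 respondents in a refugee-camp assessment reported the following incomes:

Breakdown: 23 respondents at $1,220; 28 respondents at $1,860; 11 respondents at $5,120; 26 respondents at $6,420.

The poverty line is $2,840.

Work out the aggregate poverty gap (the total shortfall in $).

$64,700

Below the line: 23×$1,220, 28×$1,860 (q = 51 of N = 88).
Individual gaps: 23×(2840−1220) = 37260; 28×(2840−1860) = 27440.
Aggregate gap = $64,700.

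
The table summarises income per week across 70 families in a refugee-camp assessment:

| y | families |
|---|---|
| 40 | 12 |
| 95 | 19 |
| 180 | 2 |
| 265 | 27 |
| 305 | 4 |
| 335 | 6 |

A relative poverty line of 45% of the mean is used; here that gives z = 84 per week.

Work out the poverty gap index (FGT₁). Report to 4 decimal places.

Poor units: 12×40 (q = 12 of N = 70).
Gap ratios (z−y)/z: (84−40)/84 = 0.5238 (×12).
Σ = 6.285714. Dividing by the full population N = 70 gives P₁ = 0.0898.

0.0898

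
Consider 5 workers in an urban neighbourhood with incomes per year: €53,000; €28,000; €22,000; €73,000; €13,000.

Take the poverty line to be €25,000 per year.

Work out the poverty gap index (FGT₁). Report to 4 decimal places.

Below the line: €13,000, €22,000 (q = 2 of N = 5).
Gap ratios (z−y)/z: (25000−13000)/25000 = 0.4800; (25000−22000)/25000 = 0.1200.
Sum of shortfalls = 0.600000; P₁ averages over all N: 0.600000 / 5 = 0.1200.

0.1200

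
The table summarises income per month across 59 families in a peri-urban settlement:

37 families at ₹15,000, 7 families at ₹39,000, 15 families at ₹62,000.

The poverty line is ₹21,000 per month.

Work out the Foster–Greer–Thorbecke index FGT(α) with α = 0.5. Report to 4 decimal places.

0.3352

Below z: 37×₹15,000 (q = 37 of N = 59).
Shortfall ratios: (21000−15000)/21000 = 0.2857 (×37).
Raised to α = 0.5: 0.53452 (×37).
Sum = 19.777332; FGT(0.5) = 19.777332 / 59 = 0.3352.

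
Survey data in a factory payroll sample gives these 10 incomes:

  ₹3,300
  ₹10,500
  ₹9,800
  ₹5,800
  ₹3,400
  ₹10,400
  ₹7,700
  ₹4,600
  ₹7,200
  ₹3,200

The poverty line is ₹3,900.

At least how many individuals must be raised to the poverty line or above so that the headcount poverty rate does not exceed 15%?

Currently q = 3 of N = 10 are below the line (H = 0.300).
A headcount ratio of at most 15% allows at most ⌊0.15 × 10⌋ = 1 poor individuals.
So at least 3 − 1 = 2 must be lifted.

2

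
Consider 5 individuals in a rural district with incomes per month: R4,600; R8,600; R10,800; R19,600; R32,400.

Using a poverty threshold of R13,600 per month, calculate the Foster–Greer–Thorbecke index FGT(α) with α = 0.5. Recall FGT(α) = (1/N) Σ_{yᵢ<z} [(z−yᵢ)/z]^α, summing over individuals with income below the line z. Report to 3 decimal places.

Below the line: R4,600, R8,600, R10,800 (q = 3 of N = 5).
Relative gaps: (13600−4600)/13600 = 0.6618; (13600−8600)/13600 = 0.3676; (13600−10800)/13600 = 0.2059.
Raised to α = 0.5: 0.81349; 0.60634; 0.45374.
Sum = 1.873571; FGT(0.5) = 1.873571 / 5 = 0.375.

0.375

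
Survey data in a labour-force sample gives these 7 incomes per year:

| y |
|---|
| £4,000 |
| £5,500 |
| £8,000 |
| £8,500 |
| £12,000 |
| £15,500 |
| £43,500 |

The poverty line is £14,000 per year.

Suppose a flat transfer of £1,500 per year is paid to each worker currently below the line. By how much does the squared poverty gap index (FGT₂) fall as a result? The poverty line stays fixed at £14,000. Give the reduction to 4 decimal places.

Before: below the line — £4,000, £5,500, £8,000, £8,500, £12,000; squared poverty gap index (FGT₂) = 0.176749.
After the £1,500 transfer: below the line — £5,500, £7,000, £9,500, £10,000, £13,500; squared poverty gap index (FGT₂) = 0.114978.
Reduction = 0.176749 − 0.114978 = 0.0618.

0.0618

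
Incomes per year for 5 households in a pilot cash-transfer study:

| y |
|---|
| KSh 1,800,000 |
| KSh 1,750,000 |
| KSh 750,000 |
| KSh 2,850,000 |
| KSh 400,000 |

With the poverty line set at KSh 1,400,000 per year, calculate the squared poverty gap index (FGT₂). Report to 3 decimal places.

Incomes under z: KSh 400,000, KSh 750,000 (q = 2 of N = 5).
Relative gaps: (1400000−400000)/1400000 = 0.7143; (1400000−750000)/1400000 = 0.4643.
Squared: 0.5102; 0.2156.
Sum = 0.725765; P₂ = 0.725765 / 5 = 0.145.

0.145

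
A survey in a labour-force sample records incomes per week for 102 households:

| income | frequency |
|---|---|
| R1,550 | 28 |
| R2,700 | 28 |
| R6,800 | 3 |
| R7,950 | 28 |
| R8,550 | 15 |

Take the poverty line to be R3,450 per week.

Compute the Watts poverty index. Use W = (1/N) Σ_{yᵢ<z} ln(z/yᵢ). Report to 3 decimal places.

0.287

Incomes under z: 28×R1,550, 28×R2,700 (q = 56 of N = 102).
Log gaps: ln(3450/1550) = 0.8001 (×28); ln(3450/2700) = 0.2451 (×28).
W = 29.266769 / 102 = 0.287.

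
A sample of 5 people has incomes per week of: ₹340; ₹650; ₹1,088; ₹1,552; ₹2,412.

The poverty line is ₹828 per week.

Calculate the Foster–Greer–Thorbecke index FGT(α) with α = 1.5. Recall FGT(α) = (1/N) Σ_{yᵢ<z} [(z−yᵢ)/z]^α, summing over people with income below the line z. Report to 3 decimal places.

Incomes under z: ₹340, ₹650 (q = 2 of N = 5).
Shortfall ratios: (828−340)/828 = 0.5894; (828−650)/828 = 0.2150.
Raised to α = 1.5: 0.45246; 0.09967.
Sum = 0.552139; FGT(1.5) = 0.552139 / 5 = 0.110.

0.110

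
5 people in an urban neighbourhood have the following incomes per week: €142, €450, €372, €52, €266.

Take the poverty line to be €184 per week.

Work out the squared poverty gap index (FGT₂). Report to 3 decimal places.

Below z: €52, €142 (q = 2 of N = 5).
Relative gaps: (184−52)/184 = 0.7174; (184−142)/184 = 0.2283.
Squared: 0.5147; 0.0521.
Sum = 0.566753; P₂ = 0.566753 / 5 = 0.113.

0.113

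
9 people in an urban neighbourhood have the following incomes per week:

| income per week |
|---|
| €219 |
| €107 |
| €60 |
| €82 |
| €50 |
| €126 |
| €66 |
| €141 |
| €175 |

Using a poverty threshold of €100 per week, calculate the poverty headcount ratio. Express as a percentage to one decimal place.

4 of the 9 people have income below €100.
H = 4/9 = 44.4%.

44.4%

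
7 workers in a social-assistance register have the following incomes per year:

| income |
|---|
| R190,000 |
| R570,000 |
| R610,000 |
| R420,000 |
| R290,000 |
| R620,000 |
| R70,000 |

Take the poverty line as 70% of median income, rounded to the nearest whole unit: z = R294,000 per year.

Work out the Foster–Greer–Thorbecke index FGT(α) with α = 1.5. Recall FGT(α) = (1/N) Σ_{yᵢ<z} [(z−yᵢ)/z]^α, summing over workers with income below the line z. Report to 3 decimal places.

Below the line: R70,000, R190,000, R290,000 (q = 3 of N = 7).
Normalized shortfalls: (294000−70000)/294000 = 0.7619; (294000−190000)/294000 = 0.3537; (294000−290000)/294000 = 0.0136.
Raised to α = 1.5: 0.66504; 0.21039; 0.00159.
Sum = 0.877024; FGT(1.5) = 0.877024 / 7 = 0.125.

0.125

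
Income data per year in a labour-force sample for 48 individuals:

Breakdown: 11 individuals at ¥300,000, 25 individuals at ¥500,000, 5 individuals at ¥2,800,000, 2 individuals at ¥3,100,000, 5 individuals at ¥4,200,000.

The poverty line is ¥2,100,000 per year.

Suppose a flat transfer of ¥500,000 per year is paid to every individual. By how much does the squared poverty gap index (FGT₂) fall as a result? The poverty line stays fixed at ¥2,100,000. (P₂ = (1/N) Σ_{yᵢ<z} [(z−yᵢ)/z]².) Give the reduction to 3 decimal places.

Before: below the line — 11×¥300,000, 25×¥500,000; squared poverty gap index (FGT₂) = 0.47071.
After the ¥500,000 transfer: below the line — 11×¥800,000, 25×¥1,000,000; squared poverty gap index (FGT₂) = 0.23073.
Reduction = 0.47071 − 0.23073 = 0.240.

0.240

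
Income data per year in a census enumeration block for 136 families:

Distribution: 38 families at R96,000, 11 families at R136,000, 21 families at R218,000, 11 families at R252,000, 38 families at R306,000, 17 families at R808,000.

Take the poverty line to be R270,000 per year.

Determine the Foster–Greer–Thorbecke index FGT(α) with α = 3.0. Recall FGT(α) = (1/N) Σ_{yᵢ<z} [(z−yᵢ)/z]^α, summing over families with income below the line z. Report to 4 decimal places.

Incomes under z: 38×R96,000, 11×R136,000, 21×R218,000, 11×R252,000 (q = 81 of N = 136).
Shortfall ratios: (270000−96000)/270000 = 0.6444 (×38); (270000−136000)/270000 = 0.4963 (×11); (270000−218000)/270000 = 0.1926 (×21); (270000−252000)/270000 = 0.0667 (×11).
Raised to α = 3.0: 0.26764 (×38); 0.12224 (×11); 0.00714 (×21); 0.00030 (×11).
Sum = 11.668393; FGT(3.0) = 11.668393 / 136 = 0.0858.

0.0858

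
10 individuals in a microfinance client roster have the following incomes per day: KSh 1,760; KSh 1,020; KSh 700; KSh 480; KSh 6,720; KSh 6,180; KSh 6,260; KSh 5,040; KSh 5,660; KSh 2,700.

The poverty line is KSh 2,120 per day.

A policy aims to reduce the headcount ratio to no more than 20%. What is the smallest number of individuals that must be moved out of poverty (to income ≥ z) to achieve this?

2

Currently q = 4 of N = 10 are below the line (H = 0.400).
A headcount ratio of at most 20% allows at most ⌊0.20 × 10⌋ = 2 poor individuals.
So at least 4 − 2 = 2 must be lifted.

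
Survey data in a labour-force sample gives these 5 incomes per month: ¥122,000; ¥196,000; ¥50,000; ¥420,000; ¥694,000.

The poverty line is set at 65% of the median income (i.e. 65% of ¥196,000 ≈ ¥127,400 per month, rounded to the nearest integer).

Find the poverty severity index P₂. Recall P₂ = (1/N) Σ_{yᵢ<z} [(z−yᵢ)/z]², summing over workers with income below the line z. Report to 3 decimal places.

Below the line: ¥50,000, ¥122,000 (q = 2 of N = 5).
Gap ratios (z−y)/z: (127400−50000)/127400 = 0.6075; (127400−122000)/127400 = 0.0424.
Squared: 0.3691; 0.0018.
Sum = 0.370896; P₂ = 0.370896 / 5 = 0.074.

0.074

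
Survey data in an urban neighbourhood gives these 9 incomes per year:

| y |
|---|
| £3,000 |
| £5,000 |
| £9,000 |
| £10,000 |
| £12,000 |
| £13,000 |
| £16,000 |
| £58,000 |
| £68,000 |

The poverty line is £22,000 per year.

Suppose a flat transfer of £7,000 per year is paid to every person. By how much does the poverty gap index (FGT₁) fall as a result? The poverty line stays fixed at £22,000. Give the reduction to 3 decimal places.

0.242

Before: below the line — £3,000, £5,000, £9,000, £10,000, £12,000, £13,000, £16,000; poverty gap index (FGT₁) = 0.43434.
After the £7,000 transfer: below the line — £10,000, £12,000, £16,000, £17,000, £19,000, £20,000; poverty gap index (FGT₁) = 0.19192.
Reduction = 0.43434 − 0.19192 = 0.242.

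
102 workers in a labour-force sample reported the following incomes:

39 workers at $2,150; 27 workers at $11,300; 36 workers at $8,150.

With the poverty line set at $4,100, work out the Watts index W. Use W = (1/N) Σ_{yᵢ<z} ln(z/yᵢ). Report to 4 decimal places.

0.2468

Below z: 39×$2,150 (q = 39 of N = 102).
Log shortfalls: ln(4100/2150) = 0.6455 (×39).
W = 25.175246 / 102 = 0.2468.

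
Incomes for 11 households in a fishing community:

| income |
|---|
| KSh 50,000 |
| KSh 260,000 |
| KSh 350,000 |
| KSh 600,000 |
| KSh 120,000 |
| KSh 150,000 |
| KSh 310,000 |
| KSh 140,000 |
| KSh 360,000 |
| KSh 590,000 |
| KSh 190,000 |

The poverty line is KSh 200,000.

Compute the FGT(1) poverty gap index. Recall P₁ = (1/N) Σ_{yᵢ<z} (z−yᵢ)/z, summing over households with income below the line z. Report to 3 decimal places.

Below the line: KSh 50,000, KSh 120,000, KSh 140,000, KSh 150,000, KSh 190,000 (q = 5 of N = 11).
Shortfall ratios: (200000−50000)/200000 = 0.7500; (200000−120000)/200000 = 0.4000; (200000−140000)/200000 = 0.3000; (200000−150000)/200000 = 0.2500; (200000−190000)/200000 = 0.0500.
Sum of shortfalls = 1.750000; P₁ averages over all N: 1.750000 / 11 = 0.159.

0.159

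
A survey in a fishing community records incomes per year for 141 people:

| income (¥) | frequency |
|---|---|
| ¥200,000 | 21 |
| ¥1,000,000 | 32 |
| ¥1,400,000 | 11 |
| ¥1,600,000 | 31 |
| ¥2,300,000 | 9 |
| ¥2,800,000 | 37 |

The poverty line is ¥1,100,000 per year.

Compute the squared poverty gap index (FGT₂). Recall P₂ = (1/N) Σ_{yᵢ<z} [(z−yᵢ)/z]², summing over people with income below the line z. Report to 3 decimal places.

0.102

Poor units: 21×¥200,000, 32×¥1,000,000 (q = 53 of N = 141).
Normalized shortfalls: (1100000−200000)/1100000 = 0.8182 (×21); (1100000−1000000)/1100000 = 0.0909 (×32).
Squared: 0.6694 (×21); 0.0083 (×32).
Sum = 14.322314; P₂ = 14.322314 / 141 = 0.102.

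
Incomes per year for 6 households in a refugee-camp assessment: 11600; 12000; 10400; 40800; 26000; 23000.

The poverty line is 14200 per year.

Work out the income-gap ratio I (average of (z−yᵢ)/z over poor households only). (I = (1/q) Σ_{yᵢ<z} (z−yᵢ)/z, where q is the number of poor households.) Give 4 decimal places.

Below z: 10400, 11600, 12000 (q = 3 of N = 6).
Shortfall ratios (z−y)/z: 0.2676, 0.1831, 0.1549; sum = 0.605634.
I averages over the q = 3 poor units only: 0.605634 / 3 = 0.2019.

0.2019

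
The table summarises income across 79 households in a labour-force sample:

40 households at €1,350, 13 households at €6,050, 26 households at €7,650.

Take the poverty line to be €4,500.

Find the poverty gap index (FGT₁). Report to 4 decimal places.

Incomes under z: 40×€1,350 (q = 40 of N = 79).
Normalized shortfalls: (4500−1350)/4500 = 0.7000 (×40).
Sum of shortfalls = 28.000000; P₁ averages over all N: 28.000000 / 79 = 0.3544.

0.3544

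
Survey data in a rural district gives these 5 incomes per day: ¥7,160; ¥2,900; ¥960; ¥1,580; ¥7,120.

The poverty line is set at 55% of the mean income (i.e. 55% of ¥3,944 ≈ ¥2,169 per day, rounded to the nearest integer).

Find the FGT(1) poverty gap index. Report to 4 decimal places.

Poor units: ¥960, ¥1,580 (q = 2 of N = 5).
Shortfall ratios: (2169−960)/2169 = 0.5574; (2169−1580)/2169 = 0.2716.
Σ = 0.828953. Dividing by the full population N = 5 gives P₁ = 0.1658.

0.1658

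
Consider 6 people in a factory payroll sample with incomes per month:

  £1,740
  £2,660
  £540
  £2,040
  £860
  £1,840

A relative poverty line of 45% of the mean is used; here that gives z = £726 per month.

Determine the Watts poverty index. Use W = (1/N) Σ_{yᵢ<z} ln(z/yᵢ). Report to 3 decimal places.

0.049

Below z: £540 (q = 1 of N = 6).
Log shortfalls: ln(726/540) = 0.2960.
W = 0.295981 / 6 = 0.049.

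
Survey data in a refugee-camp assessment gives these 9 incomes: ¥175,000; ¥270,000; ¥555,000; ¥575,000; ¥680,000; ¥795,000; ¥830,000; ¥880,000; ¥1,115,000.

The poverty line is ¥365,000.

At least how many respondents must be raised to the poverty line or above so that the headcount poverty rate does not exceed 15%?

Currently q = 2 of N = 9 are below the line (H = 0.222).
A headcount ratio of at most 15% allows at most ⌊0.15 × 9⌋ = 1 poor respondents.
So at least 2 − 1 = 1 must be lifted.

1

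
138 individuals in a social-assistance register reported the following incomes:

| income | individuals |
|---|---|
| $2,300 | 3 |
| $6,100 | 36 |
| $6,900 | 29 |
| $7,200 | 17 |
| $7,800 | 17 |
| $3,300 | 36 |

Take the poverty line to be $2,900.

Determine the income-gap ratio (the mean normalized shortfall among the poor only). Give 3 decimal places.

0.207

Below the line: 3×$2,300 (q = 3 of N = 138).
Shortfall ratios (z−y)/z: 0.2069 (×3); sum = 0.620690.
I averages over the q = 3 poor units only: 0.620690 / 3 = 0.207.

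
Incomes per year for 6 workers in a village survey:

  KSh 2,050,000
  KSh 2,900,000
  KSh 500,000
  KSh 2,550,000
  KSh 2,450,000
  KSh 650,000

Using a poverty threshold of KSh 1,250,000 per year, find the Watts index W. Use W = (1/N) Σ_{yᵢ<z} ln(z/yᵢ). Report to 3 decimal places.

0.262

Below z: KSh 500,000, KSh 650,000 (q = 2 of N = 6).
Log shortfalls: ln(1250000/500000) = 0.9163; ln(1250000/650000) = 0.6539.
W = 1.570217 / 6 = 0.262.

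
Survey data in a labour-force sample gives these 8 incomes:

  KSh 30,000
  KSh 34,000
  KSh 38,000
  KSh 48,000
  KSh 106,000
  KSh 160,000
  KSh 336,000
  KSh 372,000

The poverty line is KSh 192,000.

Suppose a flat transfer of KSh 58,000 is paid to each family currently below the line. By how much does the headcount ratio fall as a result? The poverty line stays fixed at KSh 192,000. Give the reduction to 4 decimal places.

Before: below the line — KSh 30,000, KSh 34,000, KSh 38,000, KSh 48,000, KSh 106,000, KSh 160,000; headcount ratio = 0.750000.
After the KSh 58,000 transfer: below the line — KSh 88,000, KSh 92,000, KSh 96,000, KSh 106,000, KSh 164,000; headcount ratio = 0.625000.
Reduction = 0.750000 − 0.625000 = 0.1250.

0.1250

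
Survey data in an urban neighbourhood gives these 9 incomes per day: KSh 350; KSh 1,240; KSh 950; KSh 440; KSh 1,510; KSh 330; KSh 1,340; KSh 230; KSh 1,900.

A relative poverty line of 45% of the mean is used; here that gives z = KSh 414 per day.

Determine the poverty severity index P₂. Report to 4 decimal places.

0.0292

Incomes under z: KSh 230, KSh 330, KSh 350 (q = 3 of N = 9).
Shortfall ratios: (414−230)/414 = 0.4444; (414−330)/414 = 0.2029; (414−350)/414 = 0.1546.
Squared: 0.1975; 0.0412; 0.0239.
Sum = 0.262597; P₂ = 0.262597 / 9 = 0.0292.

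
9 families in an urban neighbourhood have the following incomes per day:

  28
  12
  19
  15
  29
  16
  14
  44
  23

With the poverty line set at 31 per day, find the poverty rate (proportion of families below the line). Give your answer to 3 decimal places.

8 of the 9 families have income below 31.
H = 8/9 = 0.889.

0.889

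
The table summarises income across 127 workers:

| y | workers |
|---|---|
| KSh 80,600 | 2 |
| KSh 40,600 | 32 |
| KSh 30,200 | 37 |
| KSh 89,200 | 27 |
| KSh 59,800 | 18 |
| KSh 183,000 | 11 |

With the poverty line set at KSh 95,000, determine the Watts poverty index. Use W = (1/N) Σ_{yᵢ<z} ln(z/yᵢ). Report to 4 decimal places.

Poor units: 37×KSh 30,200, 32×KSh 40,600, 18×KSh 59,800, 2×KSh 80,600, 27×KSh 89,200 (q = 116 of N = 127).
Log gaps: ln(95000/30200) = 1.1460 (×37); ln(95000/40600) = 0.8501 (×32); ln(95000/59800) = 0.4629 (×18); ln(95000/80600) = 0.1644 (×2); ln(95000/89200) = 0.0630 (×27).
W = 79.968103 / 127 = 0.6297.

0.6297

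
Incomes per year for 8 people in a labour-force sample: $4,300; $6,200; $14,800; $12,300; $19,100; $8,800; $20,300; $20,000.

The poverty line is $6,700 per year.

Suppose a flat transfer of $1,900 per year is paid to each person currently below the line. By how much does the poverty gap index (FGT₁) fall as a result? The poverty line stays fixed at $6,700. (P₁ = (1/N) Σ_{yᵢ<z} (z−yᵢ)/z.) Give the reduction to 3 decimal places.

0.045

Before: below the line — $4,300, $6,200; poverty gap index (FGT₁) = 0.05410.
After the $1,900 transfer: below the line — $6,200; poverty gap index (FGT₁) = 0.00933.
Reduction = 0.05410 − 0.00933 = 0.045.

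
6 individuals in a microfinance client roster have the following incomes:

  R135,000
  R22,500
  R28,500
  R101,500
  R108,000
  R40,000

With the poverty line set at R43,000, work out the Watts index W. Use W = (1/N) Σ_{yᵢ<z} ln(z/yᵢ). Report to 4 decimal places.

0.1886

Below the line: R22,500, R28,500, R40,000 (q = 3 of N = 6).
Log shortfalls: ln(43000/22500) = 0.6477; ln(43000/28500) = 0.4113; ln(43000/40000) = 0.0723.
W = 1.131301 / 6 = 0.1886.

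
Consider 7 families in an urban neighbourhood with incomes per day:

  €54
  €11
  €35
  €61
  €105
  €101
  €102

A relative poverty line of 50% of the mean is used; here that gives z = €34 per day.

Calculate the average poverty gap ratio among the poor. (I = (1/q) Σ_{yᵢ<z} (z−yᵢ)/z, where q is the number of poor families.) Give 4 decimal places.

0.6765

Below z: €11 (q = 1 of N = 7).
Shortfall ratios (z−y)/z: 0.6765; sum = 0.676471.
The income-gap ratio divides by q (the poor only): 0.676471 / 1 = 0.6765.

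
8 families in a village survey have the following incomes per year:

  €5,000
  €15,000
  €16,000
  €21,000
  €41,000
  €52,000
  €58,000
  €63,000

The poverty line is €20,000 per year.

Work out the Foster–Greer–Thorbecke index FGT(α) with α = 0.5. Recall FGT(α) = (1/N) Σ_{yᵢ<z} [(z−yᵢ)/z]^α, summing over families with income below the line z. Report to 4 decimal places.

0.2267

Below z: €5,000, €15,000, €16,000 (q = 3 of N = 8).
Gap ratios (z−y)/z: (20000−5000)/20000 = 0.7500; (20000−15000)/20000 = 0.2500; (20000−16000)/20000 = 0.2000.
Raised to α = 0.5: 0.86603; 0.50000; 0.44721.
Sum = 1.813239; FGT(0.5) = 1.813239 / 8 = 0.2267.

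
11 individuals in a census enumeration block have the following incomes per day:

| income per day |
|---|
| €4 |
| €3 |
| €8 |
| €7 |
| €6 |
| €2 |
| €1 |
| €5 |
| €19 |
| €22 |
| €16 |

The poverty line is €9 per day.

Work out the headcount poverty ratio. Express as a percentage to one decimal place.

8 of the 11 individuals have income below €9.
H = 8/11 = 72.7%.

72.7%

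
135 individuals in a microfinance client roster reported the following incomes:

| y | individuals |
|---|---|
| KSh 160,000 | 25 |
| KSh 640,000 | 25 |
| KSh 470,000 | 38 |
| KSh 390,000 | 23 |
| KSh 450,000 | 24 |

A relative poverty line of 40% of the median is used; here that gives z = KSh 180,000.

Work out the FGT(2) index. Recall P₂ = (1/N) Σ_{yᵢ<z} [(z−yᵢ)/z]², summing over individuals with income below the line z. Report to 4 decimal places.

0.0023

Poor units: 25×KSh 160,000 (q = 25 of N = 135).
Relative gaps: (180000−160000)/180000 = 0.1111 (×25).
Squared: 0.0123 (×25).
Sum = 0.308642; P₂ = 0.308642 / 135 = 0.0023.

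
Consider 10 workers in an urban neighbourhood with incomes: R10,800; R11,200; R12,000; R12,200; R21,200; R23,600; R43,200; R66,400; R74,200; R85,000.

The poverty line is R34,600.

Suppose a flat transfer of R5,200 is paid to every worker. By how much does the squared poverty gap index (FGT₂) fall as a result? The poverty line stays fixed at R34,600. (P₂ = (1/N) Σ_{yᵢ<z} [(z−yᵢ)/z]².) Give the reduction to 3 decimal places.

Before: below the line — R10,800, R11,200, R12,000, R12,200, R21,200, R23,600; squared poverty gap index (FGT₂) = 0.20274.
After the R5,200 transfer: below the line — R16,000, R16,400, R17,200, R17,400, R26,400, R28,800; squared poverty gap index (FGT₂) = 0.11500.
Reduction = 0.20274 − 0.11500 = 0.088.

0.088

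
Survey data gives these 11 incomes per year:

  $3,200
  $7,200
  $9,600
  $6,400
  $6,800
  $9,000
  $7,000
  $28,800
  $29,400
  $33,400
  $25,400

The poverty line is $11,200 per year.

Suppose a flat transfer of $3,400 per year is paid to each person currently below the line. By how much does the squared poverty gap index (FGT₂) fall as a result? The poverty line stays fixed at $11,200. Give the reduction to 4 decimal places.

Before: below the line — $3,200, $6,400, $6,800, $7,000, $7,200, $9,000, $9,600; squared poverty gap index (FGT₂) = 0.106853.
After the $3,400 transfer: below the line — $6,600, $9,800, $10,200, $10,400, $10,600; squared poverty gap index (FGT₂) = 0.018205.
Reduction = 0.106853 − 0.018205 = 0.0886.

0.0886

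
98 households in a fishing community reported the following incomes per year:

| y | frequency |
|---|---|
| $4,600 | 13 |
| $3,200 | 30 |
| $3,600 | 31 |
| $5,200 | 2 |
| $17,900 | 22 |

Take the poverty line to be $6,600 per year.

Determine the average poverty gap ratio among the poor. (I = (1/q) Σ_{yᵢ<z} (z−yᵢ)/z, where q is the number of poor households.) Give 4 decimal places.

0.4462

Below z: 30×$3,200, 31×$3,600, 13×$4,600, 2×$5,200 (q = 76 of N = 98).
Shortfall ratios (z−y)/z: 0.5152 (×30), 0.4545 (×31), 0.3030 (×13), 0.2121 (×2); sum = 33.909091.
I averages over the q = 76 poor units only: 33.909091 / 76 = 0.4462.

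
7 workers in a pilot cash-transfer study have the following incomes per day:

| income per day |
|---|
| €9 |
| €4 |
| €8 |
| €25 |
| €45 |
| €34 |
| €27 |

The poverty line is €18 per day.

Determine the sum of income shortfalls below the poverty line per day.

Below z: €4, €8, €9 (q = 3 of N = 7).
Individual gaps: 18−4 = 14; 18−8 = 10; 18−9 = 9.
Aggregate gap = €33.

€33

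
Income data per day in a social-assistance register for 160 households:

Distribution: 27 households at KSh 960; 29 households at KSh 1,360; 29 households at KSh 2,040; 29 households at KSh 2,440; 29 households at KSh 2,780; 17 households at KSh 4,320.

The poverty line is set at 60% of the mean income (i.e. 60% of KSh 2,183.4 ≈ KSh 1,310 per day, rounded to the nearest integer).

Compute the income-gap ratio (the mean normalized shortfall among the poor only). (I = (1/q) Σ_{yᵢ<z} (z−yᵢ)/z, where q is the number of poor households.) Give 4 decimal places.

0.2672

Below the line: 27×KSh 960 (q = 27 of N = 160).
Shortfall ratios (z−y)/z: 0.2672 (×27); sum = 7.213740.
I averages over the q = 27 poor units only: 7.213740 / 27 = 0.2672.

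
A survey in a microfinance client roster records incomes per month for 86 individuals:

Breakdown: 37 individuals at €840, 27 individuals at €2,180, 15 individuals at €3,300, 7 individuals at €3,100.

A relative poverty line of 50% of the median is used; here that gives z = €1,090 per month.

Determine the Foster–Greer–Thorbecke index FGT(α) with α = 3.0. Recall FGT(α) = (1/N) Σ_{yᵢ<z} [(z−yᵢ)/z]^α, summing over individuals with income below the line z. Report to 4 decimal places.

0.0052

Below the line: 37×€840 (q = 37 of N = 86).
Gap ratios (z−y)/z: (1090−840)/1090 = 0.2294 (×37).
Raised to α = 3.0: 0.01207 (×37).
Sum = 0.446419; FGT(3.0) = 0.446419 / 86 = 0.0052.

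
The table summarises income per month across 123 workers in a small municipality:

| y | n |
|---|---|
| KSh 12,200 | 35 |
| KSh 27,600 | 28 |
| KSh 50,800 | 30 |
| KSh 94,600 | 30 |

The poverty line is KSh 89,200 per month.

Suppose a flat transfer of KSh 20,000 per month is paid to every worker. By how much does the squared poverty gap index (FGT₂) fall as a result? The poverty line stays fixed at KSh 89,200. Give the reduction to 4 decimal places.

Before: below the line — 35×KSh 12,200, 28×KSh 27,600, 30×KSh 50,800; squared poverty gap index (FGT₂) = 0.365803.
After the KSh 20,000 transfer: below the line — 35×KSh 32,200, 28×KSh 47,600, 30×KSh 70,800; squared poverty gap index (FGT₂) = 0.176084.
Reduction = 0.365803 − 0.176084 = 0.1897.

0.1897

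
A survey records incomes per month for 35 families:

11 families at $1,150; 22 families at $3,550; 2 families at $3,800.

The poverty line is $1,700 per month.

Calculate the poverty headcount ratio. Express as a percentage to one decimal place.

11 of the 35 families have income below $1,700.
H = 11/35 = 31.4%.

31.4%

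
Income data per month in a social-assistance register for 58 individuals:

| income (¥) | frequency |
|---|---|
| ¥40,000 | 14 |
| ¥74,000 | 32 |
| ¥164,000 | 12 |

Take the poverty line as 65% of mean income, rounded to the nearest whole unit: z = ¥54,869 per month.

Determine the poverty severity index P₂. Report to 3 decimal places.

0.018

Incomes under z: 14×¥40,000 (q = 14 of N = 58).
Gap ratios (z−y)/z: (54869−40000)/54869 = 0.2710 (×14).
Squared: 0.0734 (×14).
Sum = 1.028105; P₂ = 1.028105 / 58 = 0.018.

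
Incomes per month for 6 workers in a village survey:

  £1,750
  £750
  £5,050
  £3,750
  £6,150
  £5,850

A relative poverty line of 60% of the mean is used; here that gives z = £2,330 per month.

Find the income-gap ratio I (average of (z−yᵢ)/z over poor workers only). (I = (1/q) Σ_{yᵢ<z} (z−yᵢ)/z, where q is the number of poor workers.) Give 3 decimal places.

Below z: £750, £1,750 (q = 2 of N = 6).
Shortfall ratios (z−y)/z: 0.6781, 0.2489; sum = 0.927039.
I averages over the q = 2 poor units only: 0.927039 / 2 = 0.464.

0.464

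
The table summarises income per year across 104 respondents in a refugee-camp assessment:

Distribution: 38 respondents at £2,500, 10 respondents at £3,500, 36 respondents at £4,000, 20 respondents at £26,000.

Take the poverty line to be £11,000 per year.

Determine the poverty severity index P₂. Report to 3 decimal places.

0.403

Incomes under z: 38×£2,500, 10×£3,500, 36×£4,000 (q = 84 of N = 104).
Relative gaps: (11000−2500)/11000 = 0.7727 (×38); (11000−3500)/11000 = 0.6818 (×10); (11000−4000)/11000 = 0.6364 (×36).
Squared: 0.5971 (×38); 0.4649 (×10); 0.4050 (×36).
Sum = 41.917355; P₂ = 41.917355 / 104 = 0.403.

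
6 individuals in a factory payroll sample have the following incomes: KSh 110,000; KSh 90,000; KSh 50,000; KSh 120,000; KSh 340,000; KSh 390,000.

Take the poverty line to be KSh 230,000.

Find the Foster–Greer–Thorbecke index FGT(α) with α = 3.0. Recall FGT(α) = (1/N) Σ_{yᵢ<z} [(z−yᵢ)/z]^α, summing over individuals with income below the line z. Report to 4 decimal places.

0.1594

Poor units: KSh 50,000, KSh 90,000, KSh 110,000, KSh 120,000 (q = 4 of N = 6).
Shortfall ratios: (230000−50000)/230000 = 0.7826; (230000−90000)/230000 = 0.6087; (230000−110000)/230000 = 0.5217; (230000−120000)/230000 = 0.4783.
Raised to α = 3.0: 0.47933; 0.22553; 0.14202; 0.10939.
Sum = 0.956275; FGT(3.0) = 0.956275 / 6 = 0.1594.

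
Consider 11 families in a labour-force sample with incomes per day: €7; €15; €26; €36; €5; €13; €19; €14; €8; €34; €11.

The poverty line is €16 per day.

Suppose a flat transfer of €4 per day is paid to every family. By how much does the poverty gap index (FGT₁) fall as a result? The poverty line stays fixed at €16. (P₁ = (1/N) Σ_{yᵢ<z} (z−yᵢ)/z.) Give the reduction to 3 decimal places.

0.125

Before: below the line — €5, €7, €8, €11, €13, €14, €15; poverty gap index (FGT₁) = 0.22159.
After the €4 transfer: below the line — €9, €11, €12, €15; poverty gap index (FGT₁) = 0.09659.
Reduction = 0.22159 − 0.09659 = 0.125.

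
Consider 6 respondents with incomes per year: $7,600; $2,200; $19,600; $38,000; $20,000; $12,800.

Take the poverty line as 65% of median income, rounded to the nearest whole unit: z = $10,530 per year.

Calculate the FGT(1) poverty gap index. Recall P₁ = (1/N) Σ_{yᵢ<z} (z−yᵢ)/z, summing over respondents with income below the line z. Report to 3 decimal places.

Incomes under z: $2,200, $7,600 (q = 2 of N = 6).
Relative gaps: (10530−2200)/10530 = 0.7911; (10530−7600)/10530 = 0.2783.
Σ = 1.069326. Dividing by the full population N = 6 gives P₁ = 0.178.

0.178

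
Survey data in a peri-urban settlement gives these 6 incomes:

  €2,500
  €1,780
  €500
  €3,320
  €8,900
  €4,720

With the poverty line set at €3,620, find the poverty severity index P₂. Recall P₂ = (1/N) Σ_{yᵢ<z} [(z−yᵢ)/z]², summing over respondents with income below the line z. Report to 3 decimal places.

0.184

Below the line: €500, €1,780, €2,500, €3,320 (q = 4 of N = 6).
Normalized shortfalls: (3620−500)/3620 = 0.8619; (3620−1780)/3620 = 0.5083; (3620−2500)/3620 = 0.3094; (3620−3320)/3620 = 0.0829.
Squared: 0.7428; 0.2584; 0.0957; 0.0069.
Sum = 1.103782; P₂ = 1.103782 / 6 = 0.184.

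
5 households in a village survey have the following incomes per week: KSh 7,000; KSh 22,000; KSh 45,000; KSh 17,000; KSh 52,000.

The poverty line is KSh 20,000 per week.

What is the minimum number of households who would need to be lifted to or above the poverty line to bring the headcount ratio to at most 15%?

2

Currently q = 2 of N = 5 are below the line (H = 0.400).
A headcount ratio of at most 15% allows at most ⌊0.15 × 5⌋ = 0 poor households.
So at least 2 − 0 = 2 must be lifted.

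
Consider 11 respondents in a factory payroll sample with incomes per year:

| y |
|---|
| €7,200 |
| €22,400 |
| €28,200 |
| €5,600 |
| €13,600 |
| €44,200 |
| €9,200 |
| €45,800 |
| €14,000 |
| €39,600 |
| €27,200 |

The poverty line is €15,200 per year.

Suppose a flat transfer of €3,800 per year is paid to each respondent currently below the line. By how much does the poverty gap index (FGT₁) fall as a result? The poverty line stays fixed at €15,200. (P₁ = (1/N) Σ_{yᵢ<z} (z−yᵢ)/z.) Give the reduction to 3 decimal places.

Before: below the line — €5,600, €7,200, €9,200, €13,600, €14,000; poverty gap index (FGT₁) = 0.15789.
After the €3,800 transfer: below the line — €9,400, €11,000, €13,000; poverty gap index (FGT₁) = 0.07297.
Reduction = 0.15789 − 0.07297 = 0.085.

0.085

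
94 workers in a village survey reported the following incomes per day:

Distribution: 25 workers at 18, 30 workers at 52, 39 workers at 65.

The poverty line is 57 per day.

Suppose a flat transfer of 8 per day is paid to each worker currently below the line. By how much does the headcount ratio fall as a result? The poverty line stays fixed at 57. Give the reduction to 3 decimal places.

0.319

Before: below the line — 25×18, 30×52; headcount ratio = 0.58511.
After the 8 transfer: below the line — 25×26; headcount ratio = 0.26596.
Reduction = 0.58511 − 0.26596 = 0.319.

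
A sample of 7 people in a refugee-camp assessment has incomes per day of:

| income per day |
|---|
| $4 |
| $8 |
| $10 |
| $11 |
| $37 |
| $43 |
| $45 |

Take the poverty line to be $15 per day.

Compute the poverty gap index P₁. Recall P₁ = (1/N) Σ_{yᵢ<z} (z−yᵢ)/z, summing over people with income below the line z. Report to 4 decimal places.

0.2571

Below the line: $4, $8, $10, $11 (q = 4 of N = 7).
Relative gaps: (15−4)/15 = 0.7333; (15−8)/15 = 0.4667; (15−10)/15 = 0.3333; (15−11)/15 = 0.2667.
Σ = 1.800000. Dividing by the full population N = 7 gives P₁ = 0.2571.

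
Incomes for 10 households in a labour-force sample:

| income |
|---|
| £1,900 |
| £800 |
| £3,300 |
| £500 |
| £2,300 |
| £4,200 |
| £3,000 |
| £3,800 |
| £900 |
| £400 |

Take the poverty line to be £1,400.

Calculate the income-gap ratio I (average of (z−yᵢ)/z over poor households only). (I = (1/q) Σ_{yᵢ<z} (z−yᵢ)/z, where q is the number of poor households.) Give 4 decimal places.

Below z: £400, £500, £800, £900 (q = 4 of N = 10).
Shortfall ratios (z−y)/z: 0.7143, 0.6429, 0.4286, 0.3571; sum = 2.142857.
The income-gap ratio divides by q (the poor only): 2.142857 / 4 = 0.5357.

0.5357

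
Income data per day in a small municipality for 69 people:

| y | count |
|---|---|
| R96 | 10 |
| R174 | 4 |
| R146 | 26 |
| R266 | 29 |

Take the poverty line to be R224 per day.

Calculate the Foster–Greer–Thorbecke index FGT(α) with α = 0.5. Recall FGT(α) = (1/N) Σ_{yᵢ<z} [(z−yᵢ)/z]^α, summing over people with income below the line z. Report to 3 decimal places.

0.359

Poor units: 10×R96, 26×R146, 4×R174 (q = 40 of N = 69).
Relative gaps: (224−96)/224 = 0.5714 (×10); (224−146)/224 = 0.3482 (×26); (224−174)/224 = 0.2232 (×4).
Raised to α = 0.5: 0.75593 (×10); 0.59010 (×26); 0.47246 (×4).
Sum = 24.791630; FGT(0.5) = 24.791630 / 69 = 0.359.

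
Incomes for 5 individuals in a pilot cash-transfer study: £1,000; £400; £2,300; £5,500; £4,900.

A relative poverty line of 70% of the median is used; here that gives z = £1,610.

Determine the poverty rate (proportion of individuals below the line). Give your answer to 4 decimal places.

0.4000

2 of the 5 individuals have income below £1,610.
H = 2/5 = 0.4000.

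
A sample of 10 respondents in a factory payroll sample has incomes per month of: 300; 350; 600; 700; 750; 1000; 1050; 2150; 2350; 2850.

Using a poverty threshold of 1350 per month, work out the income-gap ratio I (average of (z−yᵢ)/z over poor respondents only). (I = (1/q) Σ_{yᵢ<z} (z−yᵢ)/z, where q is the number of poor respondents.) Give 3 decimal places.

Poor units: 300, 350, 600, 700, 750, 1000, 1050 (q = 7 of N = 10).
Shortfall ratios (z−y)/z: 0.7778, 0.7407, 0.5556, 0.4815, 0.4444, 0.2593, 0.2222; sum = 3.481481.
The income-gap ratio divides by q (the poor only): 3.481481 / 7 = 0.497.

0.497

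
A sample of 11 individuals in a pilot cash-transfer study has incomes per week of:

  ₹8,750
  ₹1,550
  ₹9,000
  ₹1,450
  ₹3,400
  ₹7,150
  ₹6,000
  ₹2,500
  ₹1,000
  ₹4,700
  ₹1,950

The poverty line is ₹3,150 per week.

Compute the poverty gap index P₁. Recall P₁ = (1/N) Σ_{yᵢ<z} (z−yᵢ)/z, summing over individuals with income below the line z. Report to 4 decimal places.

0.2107

Poor units: ₹1,000, ₹1,450, ₹1,550, ₹1,950, ₹2,500 (q = 5 of N = 11).
Normalized shortfalls: (3150−1000)/3150 = 0.6825; (3150−1450)/3150 = 0.5397; (3150−1550)/3150 = 0.5079; (3150−1950)/3150 = 0.3810; (3150−2500)/3150 = 0.2063.
Sum of shortfalls = 2.317460; P₁ averages over all N: 2.317460 / 11 = 0.2107.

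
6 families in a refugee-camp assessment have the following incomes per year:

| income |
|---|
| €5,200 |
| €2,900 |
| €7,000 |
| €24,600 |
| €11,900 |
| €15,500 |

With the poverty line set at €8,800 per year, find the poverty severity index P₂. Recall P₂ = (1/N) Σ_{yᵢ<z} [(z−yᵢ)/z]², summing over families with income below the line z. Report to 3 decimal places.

Poor units: €2,900, €5,200, €7,000 (q = 3 of N = 6).
Relative gaps: (8800−2900)/8800 = 0.6705; (8800−5200)/8800 = 0.4091; (8800−7000)/8800 = 0.2045.
Squared: 0.4495; 0.1674; 0.0418.
Sum = 0.658704; P₂ = 0.658704 / 6 = 0.110.

0.110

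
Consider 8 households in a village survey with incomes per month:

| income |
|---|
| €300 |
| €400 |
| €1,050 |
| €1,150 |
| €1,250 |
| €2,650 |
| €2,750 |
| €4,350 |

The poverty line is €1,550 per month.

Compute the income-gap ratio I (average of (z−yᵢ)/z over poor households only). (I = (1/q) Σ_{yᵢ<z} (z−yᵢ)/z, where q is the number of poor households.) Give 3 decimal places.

Poor units: €300, €400, €1,050, €1,150, €1,250 (q = 5 of N = 8).
Shortfall ratios (z−y)/z: 0.8065, 0.7419, 0.3226, 0.2581, 0.1935; sum = 2.322581.
I averages over the q = 5 poor units only: 2.322581 / 5 = 0.465.

0.465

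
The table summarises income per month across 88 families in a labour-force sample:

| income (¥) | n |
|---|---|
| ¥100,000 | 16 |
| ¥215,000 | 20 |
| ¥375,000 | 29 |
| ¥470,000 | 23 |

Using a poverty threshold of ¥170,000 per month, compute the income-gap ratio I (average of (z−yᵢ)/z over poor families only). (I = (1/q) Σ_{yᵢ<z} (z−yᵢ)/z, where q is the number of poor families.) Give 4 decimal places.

0.4118

Below z: 16×¥100,000 (q = 16 of N = 88).
Relative gaps: 0.4118 (×16); sum = 6.588235.
The income-gap ratio divides by q (the poor only): 6.588235 / 16 = 0.4118.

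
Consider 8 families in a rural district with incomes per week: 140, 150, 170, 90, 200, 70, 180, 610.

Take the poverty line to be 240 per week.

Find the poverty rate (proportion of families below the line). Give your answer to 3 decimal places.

0.875

7 of the 8 families have income below 240.
H = 7/8 = 0.875.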